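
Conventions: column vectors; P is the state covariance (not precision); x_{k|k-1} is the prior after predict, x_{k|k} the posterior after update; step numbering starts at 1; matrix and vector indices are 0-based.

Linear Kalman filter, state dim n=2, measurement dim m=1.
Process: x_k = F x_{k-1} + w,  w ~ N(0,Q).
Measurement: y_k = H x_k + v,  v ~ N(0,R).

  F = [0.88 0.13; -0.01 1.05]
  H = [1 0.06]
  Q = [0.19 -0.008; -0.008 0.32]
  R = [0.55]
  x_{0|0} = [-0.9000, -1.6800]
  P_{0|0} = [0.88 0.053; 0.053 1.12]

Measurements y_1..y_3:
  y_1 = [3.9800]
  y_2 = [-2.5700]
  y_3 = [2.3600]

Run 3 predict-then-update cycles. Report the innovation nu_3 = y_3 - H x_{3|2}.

innov = [2.9697]

step 1: x^-=[-1.0104, -1.7550]  P^-=[0.9025 0.1860; 0.1860 1.5538]  S=[1.4804]  K=[0.6172; 0.1886]  nu=[5.0957]  x^+=[2.1345, -0.7938]  P^+=[0.3386 0.0137; 0.0137 1.5011]
step 2: x^-=[1.7752, -0.8548]  P^-=[0.4807 0.2065; 0.2065 1.9747]  S=[1.0626]  K=[0.4641; 0.3059]  nu=[-4.2939]  x^+=[-0.2174, -2.1682]  P^+=[0.2519 0.0557; 0.0557 1.8753]
step 3: x^-=[-0.4732, -2.2744]  P^-=[0.4295 0.2972; 0.2972 2.3864]  S=[1.0238]  K=[0.4370; 0.4301]  nu=[2.9697]  x^+=[0.8244, -0.9971]  P^+=[0.2340 0.1048; 0.1048 2.1970]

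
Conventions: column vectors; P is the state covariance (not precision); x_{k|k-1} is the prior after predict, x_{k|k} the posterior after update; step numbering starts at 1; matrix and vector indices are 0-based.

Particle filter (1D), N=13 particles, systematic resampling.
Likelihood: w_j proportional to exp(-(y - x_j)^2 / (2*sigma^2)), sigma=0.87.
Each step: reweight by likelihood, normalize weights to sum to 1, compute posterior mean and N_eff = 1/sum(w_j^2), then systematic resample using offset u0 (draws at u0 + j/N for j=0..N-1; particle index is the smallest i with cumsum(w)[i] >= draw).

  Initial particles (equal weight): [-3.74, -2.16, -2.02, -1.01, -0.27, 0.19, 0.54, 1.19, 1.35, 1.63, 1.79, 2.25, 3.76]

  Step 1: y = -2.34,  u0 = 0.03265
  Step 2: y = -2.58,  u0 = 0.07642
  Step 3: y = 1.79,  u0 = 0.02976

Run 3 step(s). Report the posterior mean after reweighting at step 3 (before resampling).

post_mean = -1.1133

step 1: w=[0.1063, 0.3799, 0.3628, 0.1206, 0.0229, 0.0057, 0.0016, 0.0001, 0.0000, 0.0000, 0.0000, 0.0000, 0.0000]  mean=-2.0770  Neff=3.3074  idx=[0, 1, 1, 1, 1, 1, 2, 2, 2, 2, 2, 3, 3]
step 2: w=[0.0441, 0.0955, 0.0955, 0.0955, 0.0955, 0.0955, 0.0872, 0.0872, 0.0872, 0.0872, 0.0872, 0.0211, 0.0211]  mean=-2.1202  Neff=11.5607  idx=[1, 2, 2, 3, 4, 5, 6, 7, 7, 8, 9, 10, 12]
step 3: w=[0.0053, 0.0053, 0.0053, 0.0053, 0.0053, 0.0053, 0.0110, 0.0110, 0.0110, 0.0110, 0.0110, 0.0110, 0.9021]  mean=-1.1133  Neff=1.2274  idx=[5, 12, 12, 12, 12, 12, 12, 12, 12, 12, 12, 12, 12]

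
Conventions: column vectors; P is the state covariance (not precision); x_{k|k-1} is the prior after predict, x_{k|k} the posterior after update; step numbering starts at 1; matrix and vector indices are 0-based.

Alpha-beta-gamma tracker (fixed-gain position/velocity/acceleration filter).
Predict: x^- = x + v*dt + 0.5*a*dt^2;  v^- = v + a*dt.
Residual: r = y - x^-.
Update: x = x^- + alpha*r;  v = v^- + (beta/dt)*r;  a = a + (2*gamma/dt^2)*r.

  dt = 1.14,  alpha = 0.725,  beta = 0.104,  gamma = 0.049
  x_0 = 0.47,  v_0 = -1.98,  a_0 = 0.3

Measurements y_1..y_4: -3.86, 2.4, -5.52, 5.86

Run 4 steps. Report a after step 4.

step 1: x_pred=-1.5923  r=-2.2677  x^+=-3.2364  v^+=-1.8449  a^+=0.1290
step 2: x_pred=-5.2557  r=7.6557  x^+=0.2947  v^+=-0.9994  a^+=0.7063
step 3: x_pred=-0.3857  r=-5.1343  x^+=-4.1081  v^+=-0.6626  a^+=0.3191
step 4: x_pred=-4.6561  r=10.5161  x^+=2.9681  v^+=0.6605  a^+=1.1121

a_post = 1.1121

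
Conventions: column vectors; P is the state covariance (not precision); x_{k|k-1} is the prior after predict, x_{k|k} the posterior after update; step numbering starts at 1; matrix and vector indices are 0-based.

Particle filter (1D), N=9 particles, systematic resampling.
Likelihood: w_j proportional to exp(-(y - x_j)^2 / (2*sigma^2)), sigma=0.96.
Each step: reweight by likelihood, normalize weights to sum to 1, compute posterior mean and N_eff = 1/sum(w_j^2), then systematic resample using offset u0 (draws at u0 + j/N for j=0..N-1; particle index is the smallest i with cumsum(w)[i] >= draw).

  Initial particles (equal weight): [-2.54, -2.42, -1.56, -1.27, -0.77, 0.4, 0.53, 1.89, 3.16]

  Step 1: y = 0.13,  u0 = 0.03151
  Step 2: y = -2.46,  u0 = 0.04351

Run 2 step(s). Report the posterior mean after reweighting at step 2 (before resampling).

post_mean = -1.2021

step 1: w=[0.0063, 0.0088, 0.0639, 0.1039, 0.1939, 0.2892, 0.2759, 0.0560, 0.0021]  mean=-0.0439  Neff=4.6408  idx=[2, 3, 4, 4, 5, 5, 6, 6, 6]
step 2: w=[0.4078, 0.2935, 0.1344, 0.1344, 0.0075, 0.0075, 0.0050, 0.0050, 0.0050]  mean=-1.2021  Neff=3.4625  idx=[0, 0, 0, 0, 1, 1, 2, 2, 3]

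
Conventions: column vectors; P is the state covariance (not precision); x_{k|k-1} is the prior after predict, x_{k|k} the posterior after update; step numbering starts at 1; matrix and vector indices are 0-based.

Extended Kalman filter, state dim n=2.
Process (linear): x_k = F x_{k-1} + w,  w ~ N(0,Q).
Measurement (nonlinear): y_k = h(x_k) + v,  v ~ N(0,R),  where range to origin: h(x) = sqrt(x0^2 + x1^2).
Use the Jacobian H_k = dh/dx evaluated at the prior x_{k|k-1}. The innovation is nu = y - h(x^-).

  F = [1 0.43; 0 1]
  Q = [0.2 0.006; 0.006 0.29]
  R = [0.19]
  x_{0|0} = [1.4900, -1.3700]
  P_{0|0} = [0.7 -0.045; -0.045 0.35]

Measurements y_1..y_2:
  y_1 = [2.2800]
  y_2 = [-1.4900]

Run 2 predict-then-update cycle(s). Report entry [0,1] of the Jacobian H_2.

H_jac[0,1] = -0.9643

step 1: x^-=[0.9009, -1.3700]  P^-=[0.9260 0.1115; 0.1115 0.6400]  H_jac=[0.5494 -0.8355]  S=[0.8140]  K=[0.5106; -0.5817]  nu=[0.6403]  x^+=[1.2279, -1.7425]  P^+=[0.7138 0.3533; 0.3533 0.3646]
step 2: x^-=[0.4786, -1.7425]  P^-=[1.2850 0.5160; 0.5160 0.6546]  H_jac=[0.2649 -0.9643]  S=[0.6252]  K=[-0.2515; -0.7910]  nu=[-3.2970]  x^+=[1.3079, 0.8654]  P^+=[1.2455 0.3916; 0.3916 0.2634]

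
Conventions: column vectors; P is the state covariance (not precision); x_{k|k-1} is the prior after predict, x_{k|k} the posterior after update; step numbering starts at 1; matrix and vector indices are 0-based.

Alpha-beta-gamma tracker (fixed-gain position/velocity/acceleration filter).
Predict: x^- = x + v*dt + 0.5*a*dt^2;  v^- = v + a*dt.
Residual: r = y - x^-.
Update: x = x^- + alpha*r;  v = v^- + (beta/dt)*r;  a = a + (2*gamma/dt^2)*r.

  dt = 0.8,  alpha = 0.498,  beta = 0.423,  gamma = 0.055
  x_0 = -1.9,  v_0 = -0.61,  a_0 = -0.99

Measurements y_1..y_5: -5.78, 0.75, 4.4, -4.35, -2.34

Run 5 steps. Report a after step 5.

step 1: x_pred=-2.7048  r=-3.0752  x^+=-4.2362  v^+=-3.0280  a^+=-1.5185
step 2: x_pred=-7.1446  r=7.8946  x^+=-3.2131  v^+=-0.0686  a^+=-0.1617
step 3: x_pred=-3.3197  r=7.7197  x^+=0.5247  v^+=3.8839  a^+=1.1652
step 4: x_pred=4.0047  r=-8.3547  x^+=-0.1560  v^+=0.3985  a^+=-0.2708
step 5: x_pred=0.0762  r=-2.4162  x^+=-1.1271  v^+=-1.0957  a^+=-0.6861

a_post = -0.6861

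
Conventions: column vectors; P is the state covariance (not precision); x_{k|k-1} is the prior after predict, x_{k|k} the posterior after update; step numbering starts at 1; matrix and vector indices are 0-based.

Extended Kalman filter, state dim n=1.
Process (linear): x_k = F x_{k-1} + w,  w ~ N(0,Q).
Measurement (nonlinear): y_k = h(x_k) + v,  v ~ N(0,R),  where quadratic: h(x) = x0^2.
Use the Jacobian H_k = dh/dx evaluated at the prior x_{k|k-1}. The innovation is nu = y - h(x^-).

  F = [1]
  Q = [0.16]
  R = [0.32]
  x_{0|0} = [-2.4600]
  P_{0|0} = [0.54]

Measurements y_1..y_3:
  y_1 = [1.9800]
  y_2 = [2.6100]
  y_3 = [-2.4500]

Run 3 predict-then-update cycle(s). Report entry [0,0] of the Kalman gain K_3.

K[0,0] = -0.2650

step 1: x^-=[-2.4600]  P^-=[0.7000]  H_jac=[-4.9200]  S=[17.2645]  K=[-0.1995]  nu=[-4.0716]  x^+=[-1.6478]  P^+=[0.0130]
step 2: x^-=[-1.6478]  P^-=[0.1730]  H_jac=[-3.2956]  S=[2.1986]  K=[-0.2593]  nu=[-0.1052]  x^+=[-1.6205]  P^+=[0.0252]
step 3: x^-=[-1.6205]  P^-=[0.1852]  H_jac=[-3.2410]  S=[2.2651]  K=[-0.2650]  nu=[-5.0761]  x^+=[-0.2756]  P^+=[0.0262]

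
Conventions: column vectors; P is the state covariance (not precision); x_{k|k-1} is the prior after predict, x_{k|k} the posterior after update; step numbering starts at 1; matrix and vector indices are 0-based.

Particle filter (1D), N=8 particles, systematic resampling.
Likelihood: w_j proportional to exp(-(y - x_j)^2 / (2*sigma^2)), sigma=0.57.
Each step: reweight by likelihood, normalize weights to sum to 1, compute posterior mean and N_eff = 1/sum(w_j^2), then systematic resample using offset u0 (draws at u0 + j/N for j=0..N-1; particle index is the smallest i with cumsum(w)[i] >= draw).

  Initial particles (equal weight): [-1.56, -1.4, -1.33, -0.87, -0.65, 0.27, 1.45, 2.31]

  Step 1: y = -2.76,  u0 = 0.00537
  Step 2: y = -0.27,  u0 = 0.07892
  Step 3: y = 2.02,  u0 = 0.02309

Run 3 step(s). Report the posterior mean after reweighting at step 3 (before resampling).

step 1: w=[0.5066, 0.2697, 0.1997, 0.0190, 0.0049, 0.0000, 0.0000, 0.0000]  mean=-1.4533  Neff=2.7051  idx=[0, 0, 0, 0, 0, 1, 1, 2]
step 2: w=[0.0915, 0.0915, 0.0915, 0.0915, 0.0915, 0.1661, 0.1661, 0.2103]  mean=-1.4585  Neff=7.0798  idx=[0, 2, 3, 4, 5, 6, 7, 7]
step 3: w=[0.0260, 0.0260, 0.0260, 0.0260, 0.1458, 0.1458, 0.3022, 0.3022]  mean=-1.3743  Neff=4.3881  idx=[0, 4, 5, 6, 6, 6, 7, 7]

post_mean = -1.3743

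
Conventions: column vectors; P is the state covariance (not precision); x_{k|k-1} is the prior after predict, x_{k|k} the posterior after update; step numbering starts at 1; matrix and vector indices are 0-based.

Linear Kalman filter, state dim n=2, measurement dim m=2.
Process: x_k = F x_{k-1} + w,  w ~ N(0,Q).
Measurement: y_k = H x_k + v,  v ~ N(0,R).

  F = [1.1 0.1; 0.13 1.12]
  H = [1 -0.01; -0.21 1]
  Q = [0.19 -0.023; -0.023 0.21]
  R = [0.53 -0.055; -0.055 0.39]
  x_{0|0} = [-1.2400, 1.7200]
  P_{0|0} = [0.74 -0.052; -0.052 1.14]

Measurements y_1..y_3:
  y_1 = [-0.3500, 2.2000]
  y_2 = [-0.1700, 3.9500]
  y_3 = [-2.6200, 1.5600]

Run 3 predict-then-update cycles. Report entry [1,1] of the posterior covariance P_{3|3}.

P_post[1,1] = 0.2250

step 1: x^-=[-1.1920, 1.7652]  P^-=[1.0854 0.1458; 0.1458 1.6374]  S=[1.6126 -0.1532; -0.1532 2.0140]  K=[0.6731 0.0104; 0.1572 0.8097]  nu=[0.8597, 0.1845]  x^+=[-0.6114, 2.0497]  P^+=[0.3566 0.0419; 0.0419 0.3160]
step 2: x^-=[-0.4676, 2.2162]  P^-=[0.6339 0.1156; 0.1156 0.6246]  S=[1.1616 -0.0785; -0.0785 0.9940]  K=[0.5464 0.0255; 0.1357 0.6147]  nu=[0.3198, 1.6356]  x^+=[-0.2511, 3.2649]  P^+=[0.2886 0.0405; 0.0405 0.2408]
step 3: x^-=[0.0503, 3.6241]  P^-=[0.5505 0.0957; 0.0957 0.5287]  S=[1.0787 -0.0800; -0.0800 0.9028]  K=[0.5112 0.0232; 0.1264 0.5746]  nu=[-2.6340, -2.0535]  x^+=[-1.3440, 2.1112]  P^+=[0.2700 0.0377; 0.0377 0.2250]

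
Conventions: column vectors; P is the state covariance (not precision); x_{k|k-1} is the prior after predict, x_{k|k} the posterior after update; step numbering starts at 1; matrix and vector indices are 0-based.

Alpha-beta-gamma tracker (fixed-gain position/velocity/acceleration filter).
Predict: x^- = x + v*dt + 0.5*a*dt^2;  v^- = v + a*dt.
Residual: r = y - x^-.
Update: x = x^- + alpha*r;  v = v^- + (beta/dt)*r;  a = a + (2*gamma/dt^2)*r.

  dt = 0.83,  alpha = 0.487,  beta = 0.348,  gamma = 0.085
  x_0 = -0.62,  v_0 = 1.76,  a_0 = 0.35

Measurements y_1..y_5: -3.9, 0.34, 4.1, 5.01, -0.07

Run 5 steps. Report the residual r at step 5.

resid = -7.3763

step 1: x_pred=0.9614  r=-4.8614  x^+=-1.4061  v^+=0.0122  a^+=-0.8496
step 2: x_pred=-1.6886  r=2.0286  x^+=-0.7007  v^+=0.1576  a^+=-0.3490
step 3: x_pred=-0.6901  r=4.7901  x^+=1.6427  v^+=1.8763  a^+=0.8330
step 4: x_pred=3.4869  r=1.5231  x^+=4.2287  v^+=3.2063  a^+=1.2089
step 5: x_pred=7.3063  r=-7.3763  x^+=3.7140  v^+=1.1169  a^+=-0.6114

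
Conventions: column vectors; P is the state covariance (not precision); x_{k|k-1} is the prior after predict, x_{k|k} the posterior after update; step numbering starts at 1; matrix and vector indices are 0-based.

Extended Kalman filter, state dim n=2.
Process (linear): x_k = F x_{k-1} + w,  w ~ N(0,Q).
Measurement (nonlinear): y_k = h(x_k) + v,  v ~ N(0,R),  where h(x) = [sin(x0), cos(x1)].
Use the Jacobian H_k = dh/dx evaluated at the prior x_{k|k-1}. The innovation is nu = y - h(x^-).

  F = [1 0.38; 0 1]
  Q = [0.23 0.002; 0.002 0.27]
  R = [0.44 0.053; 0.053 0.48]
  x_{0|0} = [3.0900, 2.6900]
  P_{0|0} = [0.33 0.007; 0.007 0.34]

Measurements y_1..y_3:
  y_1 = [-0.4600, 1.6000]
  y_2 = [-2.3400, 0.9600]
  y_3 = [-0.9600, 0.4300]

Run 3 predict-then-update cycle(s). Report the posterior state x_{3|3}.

x_post = [5.1320, 1.0346]

step 1: x^-=[4.1122, 2.6900]  P^-=[0.6144 0.1382; 0.1382 0.6100]  H_jac=[-0.5648 0.0000; 0.0000 -0.4364]  S=[0.6360 0.0871; 0.0871 0.5962]  K=[-0.5426 -0.0219; -0.0629 -0.4373]  nu=[0.3652, 2.4998]  x^+=[3.8592, 1.5738]  P^+=[0.4248 0.0900; 0.0900 0.4887]
step 2: x^-=[4.4573, 1.5738]  P^-=[0.7938 0.2777; 0.2777 0.7587]  H_jac=[-0.2524 0.0000; 0.0000 -1.0000]  S=[0.4906 0.1231; 0.1231 1.2387]  K=[-0.3611 -0.1883; 0.0111 -0.6136]  nu=[-1.3724, 0.9630]  x^+=[4.7715, 0.9677]  P^+=[0.6691 0.1095; 0.1095 0.2939]
step 3: x^-=[5.1392, 0.9677]  P^-=[1.0248 0.2232; 0.2232 0.5639]  H_jac=[0.4140 0.0000; 0.0000 -0.8236]  S=[0.6156 -0.0231; -0.0231 0.8625]  K=[0.6818 -0.1949; 0.1300 -0.5350]  nu=[-0.0497, -0.1372]  x^+=[5.1320, 1.0346]  P^+=[0.6997 0.0697; 0.0697 0.3034]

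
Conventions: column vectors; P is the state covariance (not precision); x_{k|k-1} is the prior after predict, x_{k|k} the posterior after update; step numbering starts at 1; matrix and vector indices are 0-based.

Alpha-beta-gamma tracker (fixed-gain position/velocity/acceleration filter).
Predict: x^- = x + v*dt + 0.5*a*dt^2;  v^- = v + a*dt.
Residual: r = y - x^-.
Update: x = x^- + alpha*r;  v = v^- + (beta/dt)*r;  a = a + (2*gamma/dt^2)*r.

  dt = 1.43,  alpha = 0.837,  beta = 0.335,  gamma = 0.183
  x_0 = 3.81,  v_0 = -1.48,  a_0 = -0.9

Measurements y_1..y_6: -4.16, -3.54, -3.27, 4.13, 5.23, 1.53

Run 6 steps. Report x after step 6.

x_post = 3.9521

step 1: x_pred=0.7734  r=-4.9334  x^+=-3.3559  v^+=-3.9227  a^+=-1.7830
step 2: x_pred=-10.7884  r=7.2484  x^+=-4.7215  v^+=-4.7744  a^+=-0.4857
step 3: x_pred=-12.0454  r=8.7754  x^+=-4.7004  v^+=-3.4131  a^+=1.0850
step 4: x_pred=-8.4718  r=12.6018  x^+=2.0759  v^+=1.0906  a^+=3.3405
step 5: x_pred=7.0509  r=-1.8209  x^+=5.5268  v^+=5.4409  a^+=3.0145
step 6: x_pred=16.3895  r=-14.8595  x^+=3.9521  v^+=6.2706  a^+=0.3550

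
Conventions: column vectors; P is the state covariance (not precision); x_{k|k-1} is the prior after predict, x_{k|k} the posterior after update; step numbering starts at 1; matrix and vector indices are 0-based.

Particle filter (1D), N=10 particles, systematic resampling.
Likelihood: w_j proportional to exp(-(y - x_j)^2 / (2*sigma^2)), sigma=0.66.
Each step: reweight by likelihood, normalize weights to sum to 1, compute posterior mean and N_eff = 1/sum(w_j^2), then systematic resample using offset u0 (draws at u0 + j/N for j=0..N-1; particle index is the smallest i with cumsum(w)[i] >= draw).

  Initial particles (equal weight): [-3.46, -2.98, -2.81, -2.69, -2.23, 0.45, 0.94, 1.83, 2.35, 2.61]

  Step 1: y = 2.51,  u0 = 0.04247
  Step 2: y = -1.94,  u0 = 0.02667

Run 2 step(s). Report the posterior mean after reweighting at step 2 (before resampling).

step 1: w=[0.0000, 0.0000, 0.0000, 0.0000, 0.0000, 0.0029, 0.0226, 0.2250, 0.3714, 0.3781]  mean=2.2939  Neff=3.0117  idx=[7, 7, 7, 8, 8, 8, 9, 9, 9, 9]
step 2: w=[0.3304, 0.3304, 0.3304, 0.0027, 0.0027, 0.0027, 0.0002, 0.0002, 0.0002, 0.0002]  mean=1.8348  Neff=3.0535  idx=[0, 0, 0, 0, 1, 1, 1, 2, 2, 2]

post_mean = 1.8348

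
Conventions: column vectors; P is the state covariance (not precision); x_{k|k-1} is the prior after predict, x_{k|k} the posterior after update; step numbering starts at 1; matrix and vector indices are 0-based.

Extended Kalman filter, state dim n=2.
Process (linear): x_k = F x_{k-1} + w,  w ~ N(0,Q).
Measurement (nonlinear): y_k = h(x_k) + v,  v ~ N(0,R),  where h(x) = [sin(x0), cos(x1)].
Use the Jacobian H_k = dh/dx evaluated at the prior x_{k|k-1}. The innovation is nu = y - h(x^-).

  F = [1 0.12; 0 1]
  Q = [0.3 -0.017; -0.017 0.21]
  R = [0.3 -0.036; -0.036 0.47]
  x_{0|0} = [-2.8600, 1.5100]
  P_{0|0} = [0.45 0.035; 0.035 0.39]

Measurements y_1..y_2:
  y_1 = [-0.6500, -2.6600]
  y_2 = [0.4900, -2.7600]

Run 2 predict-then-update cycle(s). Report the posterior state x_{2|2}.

step 1: x^-=[-2.6788, 1.5100]  P^-=[0.7640 0.0648; 0.0648 0.6000]  H_jac=[-0.8948 0.0000; 0.0000 -0.9982]  S=[0.9117 0.0219; 0.0219 1.0678]  K=[-0.7487 -0.0452; -0.0502 -0.5598]  nu=[-0.2036, -2.7208]  x^+=[-2.4033, 3.0434]  P^+=[0.2492 -0.0057; -0.0057 0.2618]
step 2: x^-=[-2.0381, 3.0434]  P^-=[0.5516 0.0087; 0.0087 0.4718]  H_jac=[-0.4505 0.0000; 0.0000 -0.0980]  S=[0.4119 -0.0356; -0.0356 0.4745]  K=[-0.6073 -0.0474; -0.0181 -0.0988]  nu=[1.3828, -1.7648]  x^+=[-2.7943, 3.1928]  P^+=[0.4007 0.0041; 0.0041 0.4672]

x_post = [-2.7943, 3.1928]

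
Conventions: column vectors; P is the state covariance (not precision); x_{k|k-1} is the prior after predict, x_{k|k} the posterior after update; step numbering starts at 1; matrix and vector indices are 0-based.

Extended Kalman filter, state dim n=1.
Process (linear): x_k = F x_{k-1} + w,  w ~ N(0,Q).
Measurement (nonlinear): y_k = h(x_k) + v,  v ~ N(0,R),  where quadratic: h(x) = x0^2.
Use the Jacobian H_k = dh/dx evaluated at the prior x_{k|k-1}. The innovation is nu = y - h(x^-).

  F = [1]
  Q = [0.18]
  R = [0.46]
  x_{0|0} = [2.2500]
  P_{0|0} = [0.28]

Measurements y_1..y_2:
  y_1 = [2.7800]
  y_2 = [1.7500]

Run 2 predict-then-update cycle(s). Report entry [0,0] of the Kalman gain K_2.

K[0,0] = 0.2393

step 1: x^-=[2.2500]  P^-=[0.4600]  H_jac=[4.5000]  S=[9.7750]  K=[0.2118]  nu=[-2.2825]  x^+=[1.7666]  P^+=[0.0216]
step 2: x^-=[1.7666]  P^-=[0.2016]  H_jac=[3.5333]  S=[2.9774]  K=[0.2393]  nu=[-1.3710]  x^+=[1.4386]  P^+=[0.0312]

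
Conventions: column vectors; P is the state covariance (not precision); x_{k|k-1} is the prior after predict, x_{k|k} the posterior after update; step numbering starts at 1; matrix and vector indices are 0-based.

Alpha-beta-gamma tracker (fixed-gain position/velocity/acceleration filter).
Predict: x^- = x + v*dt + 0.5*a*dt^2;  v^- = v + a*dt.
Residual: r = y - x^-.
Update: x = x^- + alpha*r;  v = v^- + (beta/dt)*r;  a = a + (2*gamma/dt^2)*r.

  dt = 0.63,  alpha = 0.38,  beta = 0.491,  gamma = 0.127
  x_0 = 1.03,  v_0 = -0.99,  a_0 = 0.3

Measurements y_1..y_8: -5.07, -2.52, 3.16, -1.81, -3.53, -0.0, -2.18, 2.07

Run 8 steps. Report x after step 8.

x_post = -0.4988

step 1: x_pred=0.4658  r=-5.5358  x^+=-1.6378  v^+=-5.1154  a^+=-3.2427
step 2: x_pred=-5.5040  r=2.9840  x^+=-4.3701  v^+=-4.8327  a^+=-1.3331
step 3: x_pred=-7.6792  r=10.8392  x^+=-3.5603  v^+=2.7752  a^+=5.6036
step 4: x_pred=-0.6999  r=-1.1101  x^+=-1.1217  v^+=5.4403  a^+=4.8932
step 5: x_pred=3.2767  r=-6.8067  x^+=0.6902  v^+=3.2181  a^+=0.5372
step 6: x_pred=2.8242  r=-2.8242  x^+=1.7510  v^+=1.3555  a^+=-1.2702
step 7: x_pred=2.3529  r=-4.5329  x^+=0.6304  v^+=-2.9775  a^+=-4.1710
step 8: x_pred=-2.0732  r=4.1432  x^+=-0.4988  v^+=-2.3762  a^+=-1.5196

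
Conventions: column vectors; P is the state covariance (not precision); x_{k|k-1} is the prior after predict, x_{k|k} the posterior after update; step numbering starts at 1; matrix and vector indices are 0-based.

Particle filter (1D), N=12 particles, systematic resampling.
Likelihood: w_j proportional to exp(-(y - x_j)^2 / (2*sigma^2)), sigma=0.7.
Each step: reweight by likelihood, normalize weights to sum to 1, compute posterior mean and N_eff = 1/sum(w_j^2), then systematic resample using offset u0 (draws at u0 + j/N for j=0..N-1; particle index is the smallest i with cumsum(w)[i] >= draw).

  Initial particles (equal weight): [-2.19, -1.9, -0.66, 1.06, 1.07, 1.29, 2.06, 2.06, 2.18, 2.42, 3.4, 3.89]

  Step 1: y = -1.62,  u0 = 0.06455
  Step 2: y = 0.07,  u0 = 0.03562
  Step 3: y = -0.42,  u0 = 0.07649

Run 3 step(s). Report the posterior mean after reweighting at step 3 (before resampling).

post_mean = -0.6727

step 1: w=[0.3531, 0.4541, 0.1921, 0.0003, 0.0003, 0.0001, 0.0000, 0.0000, 0.0000, 0.0000, 0.0000, 0.0000]  mean=-1.7621  Neff=2.7190  idx=[0, 0, 0, 0, 1, 1, 1, 1, 1, 2, 2, 2]
step 2: w=[0.0029, 0.0029, 0.0029, 0.0029, 0.0103, 0.0103, 0.0103, 0.0103, 0.0103, 0.3123, 0.3123, 0.3123]  mean=-0.7415  Neff=3.4105  idx=[6, 9, 9, 9, 9, 10, 10, 10, 11, 11, 11, 11]
step 3: w=[0.0102, 0.0900, 0.0900, 0.0900, 0.0900, 0.0900, 0.0900, 0.0900, 0.0900, 0.0900, 0.0900, 0.0900]  mean=-0.6727  Neff=11.2150  idx=[1, 2, 3, 4, 5, 6, 7, 8, 9, 10, 10, 11]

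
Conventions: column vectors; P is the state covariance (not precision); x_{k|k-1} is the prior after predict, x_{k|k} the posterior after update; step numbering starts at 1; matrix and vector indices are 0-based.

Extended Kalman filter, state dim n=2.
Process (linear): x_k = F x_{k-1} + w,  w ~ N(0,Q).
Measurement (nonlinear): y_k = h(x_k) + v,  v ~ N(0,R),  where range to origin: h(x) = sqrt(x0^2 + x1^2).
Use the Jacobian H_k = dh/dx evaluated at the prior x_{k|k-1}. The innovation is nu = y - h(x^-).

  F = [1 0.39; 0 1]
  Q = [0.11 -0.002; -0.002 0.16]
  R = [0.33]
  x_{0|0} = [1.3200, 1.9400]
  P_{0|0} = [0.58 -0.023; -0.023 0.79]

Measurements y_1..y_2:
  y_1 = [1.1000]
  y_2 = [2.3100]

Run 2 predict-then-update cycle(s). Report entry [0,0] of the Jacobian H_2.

step 1: x^-=[2.0766, 1.9400]  P^-=[0.7922 0.2831; 0.2831 0.9500]  H_jac=[0.7307 0.6827]  S=[1.4782]  K=[0.5224; 0.5787]  nu=[-1.7418]  x^+=[1.1667, 0.9321]  P^+=[0.3889 -0.1637; -0.1637 0.4550]
step 2: x^-=[1.5302, 0.9321]  P^-=[0.4404 0.0117; 0.0117 0.6150]  H_jac=[0.8540 0.5202]  S=[0.8280]  K=[0.4616; 0.3984]  nu=[0.5183]  x^+=[1.7694, 1.1385]  P^+=[0.2640 -0.1406; -0.1406 0.4835]

H_jac[0,0] = 0.8540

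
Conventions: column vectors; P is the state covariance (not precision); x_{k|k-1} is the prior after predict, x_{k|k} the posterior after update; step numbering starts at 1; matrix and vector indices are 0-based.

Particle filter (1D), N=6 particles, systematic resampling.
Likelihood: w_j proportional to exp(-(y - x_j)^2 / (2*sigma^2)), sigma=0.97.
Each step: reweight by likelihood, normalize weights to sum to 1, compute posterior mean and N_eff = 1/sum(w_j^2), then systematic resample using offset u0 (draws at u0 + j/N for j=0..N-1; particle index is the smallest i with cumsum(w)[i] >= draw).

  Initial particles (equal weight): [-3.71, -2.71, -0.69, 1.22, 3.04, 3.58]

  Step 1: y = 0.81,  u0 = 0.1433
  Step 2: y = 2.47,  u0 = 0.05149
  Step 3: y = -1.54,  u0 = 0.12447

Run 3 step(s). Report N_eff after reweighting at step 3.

step 1: w=[0.0000, 0.0011, 0.2315, 0.7000, 0.0545, 0.0130]  mean=0.9033  Neff=1.8292  idx=[2, 3, 3, 3, 3, 4]
step 2: w=[0.0019, 0.1683, 0.1683, 0.1683, 0.1683, 0.3249]  mean=1.8076  Neff=4.5693  idx=[1, 2, 3, 4, 5, 5]
step 3: w=[0.2499, 0.2499, 0.2499, 0.2499, 0.0002, 0.0002]  mean=1.2208  Neff=4.0033  idx=[0, 1, 1, 2, 3, 3]

N_eff = 4.0033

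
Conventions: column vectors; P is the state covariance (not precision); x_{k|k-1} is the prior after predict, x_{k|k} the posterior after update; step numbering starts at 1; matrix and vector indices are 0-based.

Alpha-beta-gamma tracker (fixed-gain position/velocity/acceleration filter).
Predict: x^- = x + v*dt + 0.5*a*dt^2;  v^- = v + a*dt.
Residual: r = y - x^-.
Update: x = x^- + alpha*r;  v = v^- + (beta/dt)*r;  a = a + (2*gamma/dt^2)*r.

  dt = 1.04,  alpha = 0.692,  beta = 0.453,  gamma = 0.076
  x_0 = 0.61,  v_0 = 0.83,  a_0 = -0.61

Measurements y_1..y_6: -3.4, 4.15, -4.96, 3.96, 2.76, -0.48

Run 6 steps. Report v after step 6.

step 1: x_pred=1.1433  r=-4.5433  x^+=-2.0007  v^+=-1.7834  a^+=-1.2485
step 2: x_pred=-4.5305  r=8.6805  x^+=1.4764  v^+=0.6993  a^+=-0.0286
step 3: x_pred=2.1882  r=-7.1482  x^+=-2.7584  v^+=-2.4440  a^+=-1.0331
step 4: x_pred=-5.8589  r=9.8189  x^+=0.9358  v^+=0.7584  a^+=0.3467
step 5: x_pred=1.9120  r=0.8480  x^+=2.4988  v^+=1.4884  a^+=0.4659
step 6: x_pred=4.2987  r=-4.7787  x^+=0.9918  v^+=-0.1086  a^+=-0.2056

v_post = -0.1086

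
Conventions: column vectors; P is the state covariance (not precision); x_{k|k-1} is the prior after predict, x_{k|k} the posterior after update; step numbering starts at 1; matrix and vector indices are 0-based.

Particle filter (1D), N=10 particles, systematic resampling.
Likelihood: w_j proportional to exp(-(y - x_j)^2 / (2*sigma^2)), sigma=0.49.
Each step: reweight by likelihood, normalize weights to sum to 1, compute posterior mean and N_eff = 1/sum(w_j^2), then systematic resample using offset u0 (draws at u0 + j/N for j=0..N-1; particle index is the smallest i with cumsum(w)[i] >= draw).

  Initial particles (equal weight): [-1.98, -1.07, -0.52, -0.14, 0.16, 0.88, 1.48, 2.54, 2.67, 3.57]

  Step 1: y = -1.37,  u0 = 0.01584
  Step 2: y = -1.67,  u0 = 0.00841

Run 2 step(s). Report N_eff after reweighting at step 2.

N_eff = 8.5483

step 1: w=[0.2949, 0.5306, 0.1422, 0.0274, 0.0049, 0.0000, 0.0000, 0.0000, 0.0000, 0.0000]  mean=-1.2286  Neff=2.5673  idx=[0, 0, 0, 1, 1, 1, 1, 1, 1, 2]
step 2: w=[0.1529, 0.1529, 0.1529, 0.0882, 0.0882, 0.0882, 0.0882, 0.0882, 0.0882, 0.0119]  mean=-1.4808  Neff=8.5483  idx=[0, 0, 1, 2, 2, 3, 4, 5, 6, 8]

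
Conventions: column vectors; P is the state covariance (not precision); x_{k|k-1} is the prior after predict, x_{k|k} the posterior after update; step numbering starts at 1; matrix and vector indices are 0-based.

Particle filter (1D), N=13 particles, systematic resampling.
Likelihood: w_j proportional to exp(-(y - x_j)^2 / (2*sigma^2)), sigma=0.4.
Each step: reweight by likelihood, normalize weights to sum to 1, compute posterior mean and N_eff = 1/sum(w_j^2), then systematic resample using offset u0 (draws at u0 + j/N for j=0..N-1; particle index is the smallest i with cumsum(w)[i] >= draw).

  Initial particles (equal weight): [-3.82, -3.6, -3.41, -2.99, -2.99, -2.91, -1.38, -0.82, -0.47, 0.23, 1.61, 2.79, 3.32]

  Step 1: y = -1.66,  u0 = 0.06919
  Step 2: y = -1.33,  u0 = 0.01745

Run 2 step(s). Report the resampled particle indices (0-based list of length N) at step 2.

resampled_idx = [0, 1, 1, 2, 3, 4, 5, 6, 7, 8, 9, 9, 10]

step 1: w=[0.0000, 0.0000, 0.0001, 0.0043, 0.0043, 0.0082, 0.8503, 0.1198, 0.0130, 0.0000, 0.0000, 0.0000, 0.0000]  mean=-1.3277  Neff=1.3558  idx=[6, 6, 6, 6, 6, 6, 6, 6, 6, 6, 6, 7, 8]
step 2: w=[0.0866, 0.0866, 0.0866, 0.0866, 0.0866, 0.0866, 0.0866, 0.0866, 0.0866, 0.0866, 0.0866, 0.0387, 0.0087]  mean=-1.3504  Neff=11.8943  idx=[0, 1, 1, 2, 3, 4, 5, 6, 7, 8, 9, 9, 10]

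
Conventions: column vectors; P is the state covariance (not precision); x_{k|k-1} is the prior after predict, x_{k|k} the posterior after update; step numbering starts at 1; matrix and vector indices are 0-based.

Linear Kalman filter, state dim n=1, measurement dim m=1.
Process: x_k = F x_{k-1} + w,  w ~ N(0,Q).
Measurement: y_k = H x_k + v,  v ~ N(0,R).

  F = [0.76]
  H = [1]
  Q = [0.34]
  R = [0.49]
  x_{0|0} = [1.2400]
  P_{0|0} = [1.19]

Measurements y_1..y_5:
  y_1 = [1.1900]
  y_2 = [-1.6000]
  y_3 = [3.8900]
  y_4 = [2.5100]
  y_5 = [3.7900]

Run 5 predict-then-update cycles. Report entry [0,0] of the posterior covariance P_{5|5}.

P_post[0,0] = 0.2425

step 1: x^-=[0.9424]  P^-=[1.0273]  S=[1.5173]  K=[0.6771]  nu=[0.2476]  x^+=[1.1100]  P^+=[0.3318]
step 2: x^-=[0.8436]  P^-=[0.5316]  S=[1.0216]  K=[0.5204]  nu=[-2.4436]  x^+=[-0.4280]  P^+=[0.2550]
step 3: x^-=[-0.3253]  P^-=[0.4873]  S=[0.9773]  K=[0.4986]  nu=[4.2153]  x^+=[1.7765]  P^+=[0.2443]
step 4: x^-=[1.3501]  P^-=[0.4811]  S=[0.9711]  K=[0.4954]  nu=[1.1599]  x^+=[1.9248]  P^+=[0.2428]
step 5: x^-=[1.4628]  P^-=[0.4802]  S=[0.9702]  K=[0.4950]  nu=[2.3272]  x^+=[2.6147]  P^+=[0.2425]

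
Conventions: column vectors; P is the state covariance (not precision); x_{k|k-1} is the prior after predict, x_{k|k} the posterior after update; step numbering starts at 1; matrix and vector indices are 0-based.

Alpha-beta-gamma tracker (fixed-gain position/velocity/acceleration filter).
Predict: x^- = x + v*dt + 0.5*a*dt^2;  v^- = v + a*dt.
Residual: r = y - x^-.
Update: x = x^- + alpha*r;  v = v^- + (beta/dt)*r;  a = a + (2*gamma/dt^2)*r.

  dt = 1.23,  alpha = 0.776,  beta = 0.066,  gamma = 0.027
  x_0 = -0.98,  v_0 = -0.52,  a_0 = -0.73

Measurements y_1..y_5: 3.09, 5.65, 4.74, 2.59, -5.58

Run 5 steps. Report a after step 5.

a_post = -0.4165

step 1: x_pred=-2.1718  r=5.2618  x^+=1.9114  v^+=-1.1356  a^+=-0.5422
step 2: x_pred=0.1045  r=5.5455  x^+=4.4078  v^+=-1.5049  a^+=-0.3443
step 3: x_pred=2.2964  r=2.4436  x^+=4.1926  v^+=-1.7972  a^+=-0.2570
step 4: x_pred=1.7876  r=0.8024  x^+=2.4103  v^+=-2.0703  a^+=-0.2284
step 5: x_pred=-0.3090  r=-5.2710  x^+=-4.3993  v^+=-2.6341  a^+=-0.4165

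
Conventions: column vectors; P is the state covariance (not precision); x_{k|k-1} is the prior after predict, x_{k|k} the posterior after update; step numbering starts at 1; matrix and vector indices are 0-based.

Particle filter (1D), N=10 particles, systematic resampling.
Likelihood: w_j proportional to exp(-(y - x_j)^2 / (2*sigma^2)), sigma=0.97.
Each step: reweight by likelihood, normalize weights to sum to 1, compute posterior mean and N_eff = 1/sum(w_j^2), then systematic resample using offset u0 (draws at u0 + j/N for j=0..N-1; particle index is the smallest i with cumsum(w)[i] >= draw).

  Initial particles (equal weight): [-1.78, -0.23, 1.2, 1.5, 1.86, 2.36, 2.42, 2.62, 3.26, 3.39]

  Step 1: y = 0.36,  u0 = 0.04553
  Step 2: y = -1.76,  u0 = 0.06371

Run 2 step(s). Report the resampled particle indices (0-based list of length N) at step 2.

resampled_idx = [0, 0, 0, 1, 1, 1, 2, 2, 2, 3]

step 1: w=[0.0323, 0.3056, 0.2527, 0.1843, 0.1112, 0.0439, 0.0386, 0.0244, 0.0042, 0.0028]  mean=0.9429  Neff=4.7915  idx=[1, 1, 1, 2, 2, 2, 3, 3, 4, 6]
step 2: w=[0.3198, 0.3198, 0.3198, 0.0105, 0.0105, 0.0105, 0.0039, 0.0039, 0.0010, 0.0001]  mean=-0.1688  Neff=3.2555  idx=[0, 0, 0, 1, 1, 1, 2, 2, 2, 3]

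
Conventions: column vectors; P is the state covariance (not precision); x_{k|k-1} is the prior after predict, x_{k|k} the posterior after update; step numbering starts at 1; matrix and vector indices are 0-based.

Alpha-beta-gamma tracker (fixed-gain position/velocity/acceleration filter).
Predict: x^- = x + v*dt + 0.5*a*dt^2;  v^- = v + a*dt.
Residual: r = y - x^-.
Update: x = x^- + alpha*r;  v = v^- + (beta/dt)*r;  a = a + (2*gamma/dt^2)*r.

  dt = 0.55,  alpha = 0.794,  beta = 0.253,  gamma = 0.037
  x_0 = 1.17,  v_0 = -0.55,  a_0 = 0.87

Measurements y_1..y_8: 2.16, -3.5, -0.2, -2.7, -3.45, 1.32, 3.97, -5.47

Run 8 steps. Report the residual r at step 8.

step 1: x_pred=0.9991  r=1.1609  x^+=1.9209  v^+=0.4625  a^+=1.1540
step 2: x_pred=2.3498  r=-5.8498  x^+=-2.2949  v^+=-1.5937  a^+=-0.2770
step 3: x_pred=-3.2134  r=3.0134  x^+=-0.8208  v^+=-0.3599  a^+=0.4601
step 4: x_pred=-0.9491  r=-1.7509  x^+=-2.3393  v^+=-0.9122  a^+=0.0318
step 5: x_pred=-2.8362  r=-0.6138  x^+=-3.3236  v^+=-1.1771  a^+=-0.1183
step 6: x_pred=-3.9889  r=5.3089  x^+=0.2264  v^+=1.1999  a^+=1.1804
step 7: x_pred=1.0649  r=2.9051  x^+=3.3715  v^+=3.1855  a^+=1.8910
step 8: x_pred=5.4096  r=-10.8796  x^+=-3.2288  v^+=-0.7791  a^+=-0.7704

resid = -10.8796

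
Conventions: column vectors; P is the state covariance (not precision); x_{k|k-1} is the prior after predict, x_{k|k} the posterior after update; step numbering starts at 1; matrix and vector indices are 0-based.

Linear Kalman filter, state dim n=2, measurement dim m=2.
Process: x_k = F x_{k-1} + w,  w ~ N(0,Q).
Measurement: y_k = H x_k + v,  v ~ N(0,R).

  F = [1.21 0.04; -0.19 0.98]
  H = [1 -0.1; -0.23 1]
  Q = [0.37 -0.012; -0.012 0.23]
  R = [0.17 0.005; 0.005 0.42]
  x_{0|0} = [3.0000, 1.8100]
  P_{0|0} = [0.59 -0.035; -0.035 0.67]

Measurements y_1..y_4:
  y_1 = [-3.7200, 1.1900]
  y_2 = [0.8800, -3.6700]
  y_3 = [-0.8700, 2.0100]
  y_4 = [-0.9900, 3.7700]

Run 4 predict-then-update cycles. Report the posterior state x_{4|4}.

x_post = [-0.9284, 2.0280]

step 1: x^-=[3.7024, 1.2038]  P^-=[1.2315 -0.1626; -0.1626 0.9078]  S=[1.4431 -0.5354; -0.5354 1.4677]  K=[0.8696 0.0134; 0.0732 0.6707]  nu=[-7.3020, 0.8378]  x^+=[-2.6364, 1.2309]  P^+=[0.1524 0.0450; 0.0450 0.2924]
step 2: x^-=[-3.1408, 1.7072]  P^-=[0.5980 0.0175; 0.0175 0.4996]  S=[0.7695 -0.1646; -0.1646 0.9431]  K=[0.7766 0.0083; 0.0729 0.5381]  nu=[4.1915, -6.0996]  x^+=[0.0640, -1.2695]  P^+=[0.1359 0.0386; 0.0386 0.2353]
step 3: x^-=[0.0267, -1.2563]  P^-=[0.5731 0.0115; 0.0115 0.4465]  S=[0.7453 -0.1597; -0.1597 0.8915]  K=[0.7680 0.0026; 0.0647 0.5094]  nu=[-1.0223, 3.2725]  x^+=[-0.7499, 0.3447]  P^+=[0.1342 0.0358; 0.0358 0.2225]
step 4: x^-=[-0.8936, 0.4803]  P^-=[0.5702 0.0081; 0.0081 0.4352]  S=[0.7430 -0.1614; -0.1614 0.8817]  K=[0.7666 0.0007; 0.0615 0.5028]  nu=[-0.0484, 3.0842]  x^+=[-0.9284, 2.0280]  P^+=[0.1338 0.0349; 0.0349 0.2195]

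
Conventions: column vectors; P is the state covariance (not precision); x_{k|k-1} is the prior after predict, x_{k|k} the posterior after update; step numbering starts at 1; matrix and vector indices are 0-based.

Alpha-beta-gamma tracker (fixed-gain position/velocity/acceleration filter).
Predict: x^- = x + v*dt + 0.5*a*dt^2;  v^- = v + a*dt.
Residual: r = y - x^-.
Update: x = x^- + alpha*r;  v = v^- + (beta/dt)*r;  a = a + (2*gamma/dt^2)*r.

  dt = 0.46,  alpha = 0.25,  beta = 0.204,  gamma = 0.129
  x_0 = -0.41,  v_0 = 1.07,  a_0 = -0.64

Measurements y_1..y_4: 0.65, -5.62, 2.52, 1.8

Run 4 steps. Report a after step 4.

step 1: x_pred=0.0145  r=0.6355  x^+=0.1734  v^+=1.0574  a^+=0.1349
step 2: x_pred=0.6741  r=-6.2941  x^+=-0.8995  v^+=-1.6718  a^+=-7.5394
step 3: x_pred=-2.4662  r=4.9862  x^+=-1.2196  v^+=-2.9287  a^+=-1.4598
step 4: x_pred=-2.7212  r=4.5212  x^+=-1.5909  v^+=-1.5951  a^+=4.0528

a_post = 4.0528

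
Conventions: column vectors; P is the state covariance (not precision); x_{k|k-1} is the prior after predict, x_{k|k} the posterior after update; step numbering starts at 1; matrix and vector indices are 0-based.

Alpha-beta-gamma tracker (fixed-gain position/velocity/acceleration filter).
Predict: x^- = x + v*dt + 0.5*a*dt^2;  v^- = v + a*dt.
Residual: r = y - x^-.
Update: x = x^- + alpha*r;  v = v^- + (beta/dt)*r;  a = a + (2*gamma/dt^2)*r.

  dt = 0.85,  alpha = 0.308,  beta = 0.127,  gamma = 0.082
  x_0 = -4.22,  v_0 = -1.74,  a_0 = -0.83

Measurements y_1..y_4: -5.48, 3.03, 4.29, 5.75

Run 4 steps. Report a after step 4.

a_post = 5.1261

step 1: x_pred=-5.9988  r=0.5188  x^+=-5.8390  v^+=-2.3680  a^+=-0.7122
step 2: x_pred=-8.1091  r=11.1391  x^+=-4.6783  v^+=-1.3091  a^+=1.8162
step 3: x_pred=-5.1349  r=9.4249  x^+=-2.2320  v^+=1.6429  a^+=3.9556
step 4: x_pred=0.5934  r=5.1566  x^+=2.1817  v^+=5.7756  a^+=5.1261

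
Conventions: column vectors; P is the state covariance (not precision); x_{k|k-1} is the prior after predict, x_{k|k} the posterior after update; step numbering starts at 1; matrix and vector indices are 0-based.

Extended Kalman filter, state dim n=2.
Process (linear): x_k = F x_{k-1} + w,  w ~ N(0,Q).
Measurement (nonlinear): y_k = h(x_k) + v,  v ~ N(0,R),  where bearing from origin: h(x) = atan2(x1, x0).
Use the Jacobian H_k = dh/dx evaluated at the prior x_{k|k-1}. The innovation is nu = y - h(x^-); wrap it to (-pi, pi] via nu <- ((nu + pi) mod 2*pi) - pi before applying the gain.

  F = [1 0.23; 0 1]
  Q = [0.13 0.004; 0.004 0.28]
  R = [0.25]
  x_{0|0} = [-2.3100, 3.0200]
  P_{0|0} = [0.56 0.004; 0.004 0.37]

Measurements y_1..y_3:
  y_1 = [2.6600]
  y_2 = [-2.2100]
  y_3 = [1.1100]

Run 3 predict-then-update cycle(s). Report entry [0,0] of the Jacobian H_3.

step 1: x^-=[-1.6154, 3.0200]  P^-=[0.7114 0.0931; 0.0931 0.6500]  H_jac=[-0.2575 -0.1377]  S=[0.3161]  K=[-0.6200; -0.3590]  nu=[0.5980]  x^+=[-1.9862, 2.8053]  P^+=[0.5899 0.0227; 0.0227 0.6093]
step 2: x^-=[-1.3410, 2.8053]  P^-=[0.7626 0.1669; 0.1669 0.8893]  H_jac=[-0.2902 -0.1387]  S=[0.3447]  K=[-0.7090; -0.4982]  nu=[2.0565]  x^+=[-2.7990, 1.7807]  P^+=[0.5893 0.0451; 0.0451 0.8037]
step 3: x^-=[-2.3894, 1.7807]  P^-=[0.7825 0.2339; 0.2339 1.0837]  H_jac=[-0.2005 -0.2691]  S=[0.3852]  K=[-0.5708; -0.8788]  nu=[-1.3911]  x^+=[-1.5953, 3.0033]  P^+=[0.6570 0.0407; 0.0407 0.7862]

H_jac[0,0] = -0.2005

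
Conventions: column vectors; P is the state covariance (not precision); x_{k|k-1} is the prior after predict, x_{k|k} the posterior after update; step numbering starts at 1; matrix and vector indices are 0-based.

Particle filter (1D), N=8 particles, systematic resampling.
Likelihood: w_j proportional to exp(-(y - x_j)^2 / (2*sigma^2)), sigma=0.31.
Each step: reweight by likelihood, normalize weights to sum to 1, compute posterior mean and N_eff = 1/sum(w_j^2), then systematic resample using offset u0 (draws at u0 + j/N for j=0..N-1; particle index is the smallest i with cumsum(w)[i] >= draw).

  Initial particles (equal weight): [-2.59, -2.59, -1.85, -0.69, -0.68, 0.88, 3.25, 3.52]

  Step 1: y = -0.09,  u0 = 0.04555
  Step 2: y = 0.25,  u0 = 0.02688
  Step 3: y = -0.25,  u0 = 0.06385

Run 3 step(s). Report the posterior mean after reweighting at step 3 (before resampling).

post_mean = -0.6849

step 1: w=[0.0000, 0.0000, 0.0000, 0.4734, 0.5036, 0.0230, 0.0000, 0.0000]  mean=-0.6488  Neff=2.0911  idx=[3, 3, 3, 3, 4, 4, 4, 4]
step 2: w=[0.1189, 0.1189, 0.1189, 0.1189, 0.1311, 0.1311, 0.1311, 0.1311]  mean=-0.6848  Neff=7.9811  idx=[0, 1, 2, 3, 4, 5, 6, 7]
step 3: w=[0.1222, 0.1222, 0.1222, 0.1222, 0.1278, 0.1278, 0.1278, 0.1278]  mean=-0.6849  Neff=7.9959  idx=[0, 1, 2, 3, 4, 5, 6, 7]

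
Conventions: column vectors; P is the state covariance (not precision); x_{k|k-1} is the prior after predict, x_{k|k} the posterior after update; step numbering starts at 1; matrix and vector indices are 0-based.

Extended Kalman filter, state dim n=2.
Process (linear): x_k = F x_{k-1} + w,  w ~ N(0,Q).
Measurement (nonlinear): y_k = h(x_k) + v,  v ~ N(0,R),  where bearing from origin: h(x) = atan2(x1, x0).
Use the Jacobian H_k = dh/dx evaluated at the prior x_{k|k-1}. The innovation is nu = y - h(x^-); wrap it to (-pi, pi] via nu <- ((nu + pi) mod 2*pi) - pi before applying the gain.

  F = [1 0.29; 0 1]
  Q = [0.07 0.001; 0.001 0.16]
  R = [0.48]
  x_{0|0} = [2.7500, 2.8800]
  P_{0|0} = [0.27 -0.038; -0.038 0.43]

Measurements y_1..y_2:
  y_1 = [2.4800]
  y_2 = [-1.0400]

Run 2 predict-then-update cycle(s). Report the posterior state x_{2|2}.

step 1: x^-=[3.5852, 2.8800]  P^-=[0.3541 0.0877; 0.0877 0.5900]  H_jac=[-0.1362 0.1695]  S=[0.4995]  K=[-0.0668; 0.1763]  nu=[1.8032]  x^+=[3.4648, 3.1980]  P^+=[0.3519 0.0936; 0.0936 0.5745]
step 2: x^-=[4.3922, 3.1980]  P^-=[0.5245 0.2612; 0.2612 0.7345]  H_jac=[-0.1083 0.1488]  S=[0.4940]  K=[-0.0364; 0.1639]  nu=[-1.6693]  x^+=[4.4529, 2.9243]  P^+=[0.5238 0.2641; 0.2641 0.7212]

x_post = [4.4529, 2.9243]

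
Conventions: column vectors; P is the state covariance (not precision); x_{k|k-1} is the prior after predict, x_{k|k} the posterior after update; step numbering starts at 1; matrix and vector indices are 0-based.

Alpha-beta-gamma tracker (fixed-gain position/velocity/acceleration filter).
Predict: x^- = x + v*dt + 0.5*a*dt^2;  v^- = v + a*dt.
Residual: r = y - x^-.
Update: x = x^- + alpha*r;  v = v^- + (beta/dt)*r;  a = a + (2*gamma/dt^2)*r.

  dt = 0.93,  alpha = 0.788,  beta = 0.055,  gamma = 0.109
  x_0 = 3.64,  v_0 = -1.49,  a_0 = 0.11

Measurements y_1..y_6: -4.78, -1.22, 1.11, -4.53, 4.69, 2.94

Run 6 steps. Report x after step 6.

step 1: x_pred=2.3019  r=-7.0819  x^+=-3.2786  v^+=-1.8065  a^+=-1.6750
step 2: x_pred=-5.6831  r=4.4631  x^+=-2.1662  v^+=-3.1003  a^+=-0.5501
step 3: x_pred=-5.2874  r=6.3974  x^+=-0.2462  v^+=-3.2336  a^+=1.0624
step 4: x_pred=-2.7940  r=-1.7360  x^+=-4.1620  v^+=-2.3482  a^+=0.6248
step 5: x_pred=-6.0756  r=10.7656  x^+=2.4077  v^+=-1.1304  a^+=3.3383
step 6: x_pred=2.8001  r=0.1399  x^+=2.9103  v^+=1.9825  a^+=3.3736

x_post = 2.9103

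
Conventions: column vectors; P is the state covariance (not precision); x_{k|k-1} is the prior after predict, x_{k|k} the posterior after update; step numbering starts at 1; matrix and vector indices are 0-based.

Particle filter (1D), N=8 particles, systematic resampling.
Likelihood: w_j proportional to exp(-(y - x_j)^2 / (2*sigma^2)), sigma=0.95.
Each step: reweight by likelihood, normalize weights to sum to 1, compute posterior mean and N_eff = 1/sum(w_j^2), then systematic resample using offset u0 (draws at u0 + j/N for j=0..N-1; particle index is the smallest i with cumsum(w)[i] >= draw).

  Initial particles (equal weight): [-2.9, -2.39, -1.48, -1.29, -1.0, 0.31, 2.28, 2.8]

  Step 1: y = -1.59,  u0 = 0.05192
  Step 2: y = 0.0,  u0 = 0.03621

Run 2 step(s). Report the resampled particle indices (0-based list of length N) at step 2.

resampled_idx = [2, 3, 4, 5, 5, 6, 7, 7]

step 1: w=[0.0968, 0.1757, 0.2488, 0.2383, 0.2065, 0.0339, 0.0001, 0.0000]  mean=-1.5720  Neff=4.9335  idx=[0, 1, 2, 2, 3, 3, 4, 4]
step 2: w=[0.0037, 0.0163, 0.1147, 0.1147, 0.1535, 0.1535, 0.2218, 0.2218]  mean=-1.2288  Neff=5.8099  idx=[2, 3, 4, 5, 5, 6, 7, 7]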